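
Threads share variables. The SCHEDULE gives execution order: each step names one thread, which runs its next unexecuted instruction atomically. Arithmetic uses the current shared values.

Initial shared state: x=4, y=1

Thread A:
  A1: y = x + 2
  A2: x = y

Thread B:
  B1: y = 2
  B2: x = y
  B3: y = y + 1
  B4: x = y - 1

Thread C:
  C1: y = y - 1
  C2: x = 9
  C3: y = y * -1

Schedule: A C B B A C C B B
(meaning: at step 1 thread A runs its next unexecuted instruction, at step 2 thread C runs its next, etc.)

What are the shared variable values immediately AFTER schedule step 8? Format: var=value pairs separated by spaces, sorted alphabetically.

Step 1: thread A executes A1 (y = x + 2). Shared: x=4 y=6. PCs: A@1 B@0 C@0
Step 2: thread C executes C1 (y = y - 1). Shared: x=4 y=5. PCs: A@1 B@0 C@1
Step 3: thread B executes B1 (y = 2). Shared: x=4 y=2. PCs: A@1 B@1 C@1
Step 4: thread B executes B2 (x = y). Shared: x=2 y=2. PCs: A@1 B@2 C@1
Step 5: thread A executes A2 (x = y). Shared: x=2 y=2. PCs: A@2 B@2 C@1
Step 6: thread C executes C2 (x = 9). Shared: x=9 y=2. PCs: A@2 B@2 C@2
Step 7: thread C executes C3 (y = y * -1). Shared: x=9 y=-2. PCs: A@2 B@2 C@3
Step 8: thread B executes B3 (y = y + 1). Shared: x=9 y=-1. PCs: A@2 B@3 C@3

Answer: x=9 y=-1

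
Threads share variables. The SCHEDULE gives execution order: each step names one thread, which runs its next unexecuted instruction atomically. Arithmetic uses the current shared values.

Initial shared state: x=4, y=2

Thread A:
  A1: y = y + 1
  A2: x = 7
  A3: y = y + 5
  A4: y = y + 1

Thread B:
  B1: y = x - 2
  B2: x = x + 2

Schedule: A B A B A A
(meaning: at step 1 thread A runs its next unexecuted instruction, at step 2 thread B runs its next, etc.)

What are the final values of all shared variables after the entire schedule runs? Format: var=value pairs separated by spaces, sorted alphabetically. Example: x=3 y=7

Step 1: thread A executes A1 (y = y + 1). Shared: x=4 y=3. PCs: A@1 B@0
Step 2: thread B executes B1 (y = x - 2). Shared: x=4 y=2. PCs: A@1 B@1
Step 3: thread A executes A2 (x = 7). Shared: x=7 y=2. PCs: A@2 B@1
Step 4: thread B executes B2 (x = x + 2). Shared: x=9 y=2. PCs: A@2 B@2
Step 5: thread A executes A3 (y = y + 5). Shared: x=9 y=7. PCs: A@3 B@2
Step 6: thread A executes A4 (y = y + 1). Shared: x=9 y=8. PCs: A@4 B@2

Answer: x=9 y=8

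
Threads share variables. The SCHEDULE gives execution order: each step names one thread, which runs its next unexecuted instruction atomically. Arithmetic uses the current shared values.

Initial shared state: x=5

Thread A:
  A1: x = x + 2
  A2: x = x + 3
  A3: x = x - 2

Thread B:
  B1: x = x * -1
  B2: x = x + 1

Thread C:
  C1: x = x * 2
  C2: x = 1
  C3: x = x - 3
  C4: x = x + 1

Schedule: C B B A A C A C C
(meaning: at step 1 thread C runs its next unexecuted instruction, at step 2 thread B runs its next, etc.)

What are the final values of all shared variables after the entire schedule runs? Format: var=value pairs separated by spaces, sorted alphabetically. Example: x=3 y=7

Answer: x=-3

Derivation:
Step 1: thread C executes C1 (x = x * 2). Shared: x=10. PCs: A@0 B@0 C@1
Step 2: thread B executes B1 (x = x * -1). Shared: x=-10. PCs: A@0 B@1 C@1
Step 3: thread B executes B2 (x = x + 1). Shared: x=-9. PCs: A@0 B@2 C@1
Step 4: thread A executes A1 (x = x + 2). Shared: x=-7. PCs: A@1 B@2 C@1
Step 5: thread A executes A2 (x = x + 3). Shared: x=-4. PCs: A@2 B@2 C@1
Step 6: thread C executes C2 (x = 1). Shared: x=1. PCs: A@2 B@2 C@2
Step 7: thread A executes A3 (x = x - 2). Shared: x=-1. PCs: A@3 B@2 C@2
Step 8: thread C executes C3 (x = x - 3). Shared: x=-4. PCs: A@3 B@2 C@3
Step 9: thread C executes C4 (x = x + 1). Shared: x=-3. PCs: A@3 B@2 C@4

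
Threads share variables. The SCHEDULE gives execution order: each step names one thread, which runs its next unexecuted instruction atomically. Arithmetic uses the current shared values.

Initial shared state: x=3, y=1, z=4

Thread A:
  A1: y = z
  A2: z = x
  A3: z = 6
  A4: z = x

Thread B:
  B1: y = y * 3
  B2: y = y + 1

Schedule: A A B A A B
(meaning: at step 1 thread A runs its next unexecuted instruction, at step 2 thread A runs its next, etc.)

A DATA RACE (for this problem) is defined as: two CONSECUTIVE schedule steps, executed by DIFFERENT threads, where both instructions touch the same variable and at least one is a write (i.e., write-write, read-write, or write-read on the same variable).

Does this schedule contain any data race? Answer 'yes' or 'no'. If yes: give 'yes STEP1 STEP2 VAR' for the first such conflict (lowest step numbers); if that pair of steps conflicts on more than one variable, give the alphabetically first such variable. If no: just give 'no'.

Answer: no

Derivation:
Steps 1,2: same thread (A). No race.
Steps 2,3: A(r=x,w=z) vs B(r=y,w=y). No conflict.
Steps 3,4: B(r=y,w=y) vs A(r=-,w=z). No conflict.
Steps 4,5: same thread (A). No race.
Steps 5,6: A(r=x,w=z) vs B(r=y,w=y). No conflict.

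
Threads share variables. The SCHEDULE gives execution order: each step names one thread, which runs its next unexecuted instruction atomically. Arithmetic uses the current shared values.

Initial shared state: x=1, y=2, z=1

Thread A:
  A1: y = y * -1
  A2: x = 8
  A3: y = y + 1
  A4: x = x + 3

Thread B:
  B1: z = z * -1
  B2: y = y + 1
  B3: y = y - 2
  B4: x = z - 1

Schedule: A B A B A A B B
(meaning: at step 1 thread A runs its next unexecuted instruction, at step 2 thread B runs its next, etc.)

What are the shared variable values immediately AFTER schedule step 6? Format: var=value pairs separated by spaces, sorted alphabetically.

Step 1: thread A executes A1 (y = y * -1). Shared: x=1 y=-2 z=1. PCs: A@1 B@0
Step 2: thread B executes B1 (z = z * -1). Shared: x=1 y=-2 z=-1. PCs: A@1 B@1
Step 3: thread A executes A2 (x = 8). Shared: x=8 y=-2 z=-1. PCs: A@2 B@1
Step 4: thread B executes B2 (y = y + 1). Shared: x=8 y=-1 z=-1. PCs: A@2 B@2
Step 5: thread A executes A3 (y = y + 1). Shared: x=8 y=0 z=-1. PCs: A@3 B@2
Step 6: thread A executes A4 (x = x + 3). Shared: x=11 y=0 z=-1. PCs: A@4 B@2

Answer: x=11 y=0 z=-1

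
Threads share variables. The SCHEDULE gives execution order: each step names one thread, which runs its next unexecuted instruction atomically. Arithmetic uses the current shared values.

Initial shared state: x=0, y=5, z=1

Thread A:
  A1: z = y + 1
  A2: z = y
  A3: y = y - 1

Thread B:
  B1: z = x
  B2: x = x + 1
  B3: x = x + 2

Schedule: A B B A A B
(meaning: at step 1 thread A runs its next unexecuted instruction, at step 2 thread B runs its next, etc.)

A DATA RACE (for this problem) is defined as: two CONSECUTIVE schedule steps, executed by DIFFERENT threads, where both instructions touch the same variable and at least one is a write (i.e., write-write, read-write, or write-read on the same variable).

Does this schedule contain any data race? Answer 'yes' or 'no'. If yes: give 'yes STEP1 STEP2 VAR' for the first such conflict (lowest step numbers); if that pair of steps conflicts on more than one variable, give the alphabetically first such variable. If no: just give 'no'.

Steps 1,2: A(z = y + 1) vs B(z = x). RACE on z (W-W).
Steps 2,3: same thread (B). No race.
Steps 3,4: B(r=x,w=x) vs A(r=y,w=z). No conflict.
Steps 4,5: same thread (A). No race.
Steps 5,6: A(r=y,w=y) vs B(r=x,w=x). No conflict.
First conflict at steps 1,2.

Answer: yes 1 2 z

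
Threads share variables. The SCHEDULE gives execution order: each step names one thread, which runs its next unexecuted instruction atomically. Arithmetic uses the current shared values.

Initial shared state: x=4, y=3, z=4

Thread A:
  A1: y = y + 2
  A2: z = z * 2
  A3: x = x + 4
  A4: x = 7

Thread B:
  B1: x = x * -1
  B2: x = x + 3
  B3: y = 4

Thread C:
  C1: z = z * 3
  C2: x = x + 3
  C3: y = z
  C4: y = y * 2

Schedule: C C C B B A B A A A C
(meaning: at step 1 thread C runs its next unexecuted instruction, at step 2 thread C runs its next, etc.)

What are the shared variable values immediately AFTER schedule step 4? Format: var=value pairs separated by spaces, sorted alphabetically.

Step 1: thread C executes C1 (z = z * 3). Shared: x=4 y=3 z=12. PCs: A@0 B@0 C@1
Step 2: thread C executes C2 (x = x + 3). Shared: x=7 y=3 z=12. PCs: A@0 B@0 C@2
Step 3: thread C executes C3 (y = z). Shared: x=7 y=12 z=12. PCs: A@0 B@0 C@3
Step 4: thread B executes B1 (x = x * -1). Shared: x=-7 y=12 z=12. PCs: A@0 B@1 C@3

Answer: x=-7 y=12 z=12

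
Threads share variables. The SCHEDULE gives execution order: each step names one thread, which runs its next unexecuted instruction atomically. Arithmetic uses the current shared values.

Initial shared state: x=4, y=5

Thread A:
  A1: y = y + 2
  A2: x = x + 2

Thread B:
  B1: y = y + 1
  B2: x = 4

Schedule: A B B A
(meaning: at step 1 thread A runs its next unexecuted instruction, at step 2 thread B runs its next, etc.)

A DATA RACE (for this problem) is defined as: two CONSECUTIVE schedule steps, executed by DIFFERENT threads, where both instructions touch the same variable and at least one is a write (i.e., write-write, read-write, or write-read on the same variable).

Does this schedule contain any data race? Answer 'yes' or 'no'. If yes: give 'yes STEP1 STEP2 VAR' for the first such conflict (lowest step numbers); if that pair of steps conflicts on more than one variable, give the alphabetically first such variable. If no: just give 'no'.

Answer: yes 1 2 y

Derivation:
Steps 1,2: A(y = y + 2) vs B(y = y + 1). RACE on y (W-W).
Steps 2,3: same thread (B). No race.
Steps 3,4: B(x = 4) vs A(x = x + 2). RACE on x (W-W).
First conflict at steps 1,2.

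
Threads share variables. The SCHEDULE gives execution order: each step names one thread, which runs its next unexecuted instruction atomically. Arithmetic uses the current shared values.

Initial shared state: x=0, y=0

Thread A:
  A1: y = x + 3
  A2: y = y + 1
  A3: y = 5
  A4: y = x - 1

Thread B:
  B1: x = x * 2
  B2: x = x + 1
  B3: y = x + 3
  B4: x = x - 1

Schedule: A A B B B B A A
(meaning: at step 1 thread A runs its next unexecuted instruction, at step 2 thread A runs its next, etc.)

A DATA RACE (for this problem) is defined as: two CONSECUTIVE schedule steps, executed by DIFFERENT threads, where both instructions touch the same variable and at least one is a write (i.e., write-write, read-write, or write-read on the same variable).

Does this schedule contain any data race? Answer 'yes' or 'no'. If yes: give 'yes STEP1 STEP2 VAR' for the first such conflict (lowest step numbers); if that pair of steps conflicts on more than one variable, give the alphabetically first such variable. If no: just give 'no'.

Answer: no

Derivation:
Steps 1,2: same thread (A). No race.
Steps 2,3: A(r=y,w=y) vs B(r=x,w=x). No conflict.
Steps 3,4: same thread (B). No race.
Steps 4,5: same thread (B). No race.
Steps 5,6: same thread (B). No race.
Steps 6,7: B(r=x,w=x) vs A(r=-,w=y). No conflict.
Steps 7,8: same thread (A). No race.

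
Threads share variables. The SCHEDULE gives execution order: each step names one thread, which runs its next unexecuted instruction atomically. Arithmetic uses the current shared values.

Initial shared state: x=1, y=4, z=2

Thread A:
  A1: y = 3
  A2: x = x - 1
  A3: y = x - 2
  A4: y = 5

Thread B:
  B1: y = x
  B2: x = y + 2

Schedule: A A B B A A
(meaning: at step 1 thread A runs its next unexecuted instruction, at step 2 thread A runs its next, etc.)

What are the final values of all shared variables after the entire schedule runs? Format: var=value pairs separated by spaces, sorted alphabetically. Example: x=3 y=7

Answer: x=2 y=5 z=2

Derivation:
Step 1: thread A executes A1 (y = 3). Shared: x=1 y=3 z=2. PCs: A@1 B@0
Step 2: thread A executes A2 (x = x - 1). Shared: x=0 y=3 z=2. PCs: A@2 B@0
Step 3: thread B executes B1 (y = x). Shared: x=0 y=0 z=2. PCs: A@2 B@1
Step 4: thread B executes B2 (x = y + 2). Shared: x=2 y=0 z=2. PCs: A@2 B@2
Step 5: thread A executes A3 (y = x - 2). Shared: x=2 y=0 z=2. PCs: A@3 B@2
Step 6: thread A executes A4 (y = 5). Shared: x=2 y=5 z=2. PCs: A@4 B@2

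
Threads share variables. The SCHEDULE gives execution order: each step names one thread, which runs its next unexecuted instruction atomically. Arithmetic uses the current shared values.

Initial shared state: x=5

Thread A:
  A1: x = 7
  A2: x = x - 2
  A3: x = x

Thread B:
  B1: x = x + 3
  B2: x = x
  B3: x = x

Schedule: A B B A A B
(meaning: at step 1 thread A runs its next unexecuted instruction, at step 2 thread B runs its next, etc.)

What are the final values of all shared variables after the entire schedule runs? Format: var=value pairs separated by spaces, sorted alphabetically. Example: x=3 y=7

Answer: x=8

Derivation:
Step 1: thread A executes A1 (x = 7). Shared: x=7. PCs: A@1 B@0
Step 2: thread B executes B1 (x = x + 3). Shared: x=10. PCs: A@1 B@1
Step 3: thread B executes B2 (x = x). Shared: x=10. PCs: A@1 B@2
Step 4: thread A executes A2 (x = x - 2). Shared: x=8. PCs: A@2 B@2
Step 5: thread A executes A3 (x = x). Shared: x=8. PCs: A@3 B@2
Step 6: thread B executes B3 (x = x). Shared: x=8. PCs: A@3 B@3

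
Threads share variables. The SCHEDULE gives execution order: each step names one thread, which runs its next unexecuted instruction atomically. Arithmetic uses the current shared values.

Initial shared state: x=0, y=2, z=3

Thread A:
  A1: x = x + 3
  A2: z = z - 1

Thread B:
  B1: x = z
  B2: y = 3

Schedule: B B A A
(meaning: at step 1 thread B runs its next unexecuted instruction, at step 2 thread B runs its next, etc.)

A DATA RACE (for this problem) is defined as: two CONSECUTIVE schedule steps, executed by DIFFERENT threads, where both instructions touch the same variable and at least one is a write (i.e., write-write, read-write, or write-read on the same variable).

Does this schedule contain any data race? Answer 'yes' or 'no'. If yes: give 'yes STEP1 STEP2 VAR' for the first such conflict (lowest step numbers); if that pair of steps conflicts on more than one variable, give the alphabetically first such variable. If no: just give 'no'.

Answer: no

Derivation:
Steps 1,2: same thread (B). No race.
Steps 2,3: B(r=-,w=y) vs A(r=x,w=x). No conflict.
Steps 3,4: same thread (A). No race.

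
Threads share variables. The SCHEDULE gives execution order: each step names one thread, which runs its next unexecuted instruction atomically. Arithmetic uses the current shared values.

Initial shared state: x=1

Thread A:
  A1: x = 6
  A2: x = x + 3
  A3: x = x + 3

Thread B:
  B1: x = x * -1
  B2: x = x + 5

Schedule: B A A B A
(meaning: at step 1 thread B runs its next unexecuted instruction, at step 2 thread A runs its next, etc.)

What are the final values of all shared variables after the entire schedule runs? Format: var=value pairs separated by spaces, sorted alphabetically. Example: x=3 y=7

Step 1: thread B executes B1 (x = x * -1). Shared: x=-1. PCs: A@0 B@1
Step 2: thread A executes A1 (x = 6). Shared: x=6. PCs: A@1 B@1
Step 3: thread A executes A2 (x = x + 3). Shared: x=9. PCs: A@2 B@1
Step 4: thread B executes B2 (x = x + 5). Shared: x=14. PCs: A@2 B@2
Step 5: thread A executes A3 (x = x + 3). Shared: x=17. PCs: A@3 B@2

Answer: x=17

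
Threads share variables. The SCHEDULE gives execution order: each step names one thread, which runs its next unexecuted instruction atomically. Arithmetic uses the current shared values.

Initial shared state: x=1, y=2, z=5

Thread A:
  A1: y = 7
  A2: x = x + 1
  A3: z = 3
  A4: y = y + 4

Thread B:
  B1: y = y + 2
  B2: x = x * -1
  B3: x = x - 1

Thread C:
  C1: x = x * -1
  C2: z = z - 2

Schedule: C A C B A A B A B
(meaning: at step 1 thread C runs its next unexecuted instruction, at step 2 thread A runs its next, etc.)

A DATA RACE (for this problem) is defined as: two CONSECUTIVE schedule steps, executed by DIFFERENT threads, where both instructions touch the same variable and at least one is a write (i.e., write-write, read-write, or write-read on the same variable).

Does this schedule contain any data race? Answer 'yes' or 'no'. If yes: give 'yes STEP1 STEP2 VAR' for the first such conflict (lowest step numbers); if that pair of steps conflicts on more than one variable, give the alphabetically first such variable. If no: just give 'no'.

Steps 1,2: C(r=x,w=x) vs A(r=-,w=y). No conflict.
Steps 2,3: A(r=-,w=y) vs C(r=z,w=z). No conflict.
Steps 3,4: C(r=z,w=z) vs B(r=y,w=y). No conflict.
Steps 4,5: B(r=y,w=y) vs A(r=x,w=x). No conflict.
Steps 5,6: same thread (A). No race.
Steps 6,7: A(r=-,w=z) vs B(r=x,w=x). No conflict.
Steps 7,8: B(r=x,w=x) vs A(r=y,w=y). No conflict.
Steps 8,9: A(r=y,w=y) vs B(r=x,w=x). No conflict.

Answer: no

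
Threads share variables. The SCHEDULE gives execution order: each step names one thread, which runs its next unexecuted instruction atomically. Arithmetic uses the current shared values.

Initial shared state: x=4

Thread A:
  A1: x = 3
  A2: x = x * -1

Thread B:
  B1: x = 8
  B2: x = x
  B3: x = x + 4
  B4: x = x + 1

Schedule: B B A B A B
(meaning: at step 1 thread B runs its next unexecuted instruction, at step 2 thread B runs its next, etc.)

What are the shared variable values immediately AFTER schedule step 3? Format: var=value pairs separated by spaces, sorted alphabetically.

Answer: x=3

Derivation:
Step 1: thread B executes B1 (x = 8). Shared: x=8. PCs: A@0 B@1
Step 2: thread B executes B2 (x = x). Shared: x=8. PCs: A@0 B@2
Step 3: thread A executes A1 (x = 3). Shared: x=3. PCs: A@1 B@2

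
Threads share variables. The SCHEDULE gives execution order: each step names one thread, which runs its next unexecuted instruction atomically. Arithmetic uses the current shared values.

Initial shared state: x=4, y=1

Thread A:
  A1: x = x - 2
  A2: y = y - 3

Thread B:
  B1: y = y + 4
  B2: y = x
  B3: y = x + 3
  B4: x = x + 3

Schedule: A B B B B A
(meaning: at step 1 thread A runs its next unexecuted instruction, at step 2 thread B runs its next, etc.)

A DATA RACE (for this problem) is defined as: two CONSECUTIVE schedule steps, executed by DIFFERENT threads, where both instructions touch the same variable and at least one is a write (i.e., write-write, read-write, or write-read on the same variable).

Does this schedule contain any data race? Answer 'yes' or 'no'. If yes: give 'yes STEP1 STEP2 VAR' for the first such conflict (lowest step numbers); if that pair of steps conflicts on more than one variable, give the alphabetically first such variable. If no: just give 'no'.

Steps 1,2: A(r=x,w=x) vs B(r=y,w=y). No conflict.
Steps 2,3: same thread (B). No race.
Steps 3,4: same thread (B). No race.
Steps 4,5: same thread (B). No race.
Steps 5,6: B(r=x,w=x) vs A(r=y,w=y). No conflict.

Answer: no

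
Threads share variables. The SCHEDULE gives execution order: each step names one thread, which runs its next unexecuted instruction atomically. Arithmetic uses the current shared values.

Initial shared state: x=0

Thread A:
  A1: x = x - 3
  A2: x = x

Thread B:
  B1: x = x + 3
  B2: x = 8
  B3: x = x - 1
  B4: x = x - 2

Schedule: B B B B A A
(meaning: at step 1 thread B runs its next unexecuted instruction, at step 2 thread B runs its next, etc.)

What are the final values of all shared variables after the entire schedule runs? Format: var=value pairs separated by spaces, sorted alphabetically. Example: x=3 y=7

Step 1: thread B executes B1 (x = x + 3). Shared: x=3. PCs: A@0 B@1
Step 2: thread B executes B2 (x = 8). Shared: x=8. PCs: A@0 B@2
Step 3: thread B executes B3 (x = x - 1). Shared: x=7. PCs: A@0 B@3
Step 4: thread B executes B4 (x = x - 2). Shared: x=5. PCs: A@0 B@4
Step 5: thread A executes A1 (x = x - 3). Shared: x=2. PCs: A@1 B@4
Step 6: thread A executes A2 (x = x). Shared: x=2. PCs: A@2 B@4

Answer: x=2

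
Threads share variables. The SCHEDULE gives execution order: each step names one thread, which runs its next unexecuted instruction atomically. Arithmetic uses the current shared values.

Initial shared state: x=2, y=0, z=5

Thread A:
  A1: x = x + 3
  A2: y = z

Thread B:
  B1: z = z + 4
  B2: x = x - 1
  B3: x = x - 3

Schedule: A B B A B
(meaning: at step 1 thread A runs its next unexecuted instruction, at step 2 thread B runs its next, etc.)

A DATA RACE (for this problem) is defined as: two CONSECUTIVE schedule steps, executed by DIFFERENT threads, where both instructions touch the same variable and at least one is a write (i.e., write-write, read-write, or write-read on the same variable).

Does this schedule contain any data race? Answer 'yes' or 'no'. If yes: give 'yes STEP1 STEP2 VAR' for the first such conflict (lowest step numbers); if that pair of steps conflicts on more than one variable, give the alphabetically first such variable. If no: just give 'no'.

Steps 1,2: A(r=x,w=x) vs B(r=z,w=z). No conflict.
Steps 2,3: same thread (B). No race.
Steps 3,4: B(r=x,w=x) vs A(r=z,w=y). No conflict.
Steps 4,5: A(r=z,w=y) vs B(r=x,w=x). No conflict.

Answer: no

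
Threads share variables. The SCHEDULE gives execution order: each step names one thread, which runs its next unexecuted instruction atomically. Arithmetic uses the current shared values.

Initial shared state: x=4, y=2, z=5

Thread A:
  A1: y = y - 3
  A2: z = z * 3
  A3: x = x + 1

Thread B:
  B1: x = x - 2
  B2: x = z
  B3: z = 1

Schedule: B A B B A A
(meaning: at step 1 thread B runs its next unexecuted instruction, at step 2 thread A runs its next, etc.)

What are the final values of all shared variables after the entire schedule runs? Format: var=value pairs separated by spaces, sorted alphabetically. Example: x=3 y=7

Answer: x=6 y=-1 z=3

Derivation:
Step 1: thread B executes B1 (x = x - 2). Shared: x=2 y=2 z=5. PCs: A@0 B@1
Step 2: thread A executes A1 (y = y - 3). Shared: x=2 y=-1 z=5. PCs: A@1 B@1
Step 3: thread B executes B2 (x = z). Shared: x=5 y=-1 z=5. PCs: A@1 B@2
Step 4: thread B executes B3 (z = 1). Shared: x=5 y=-1 z=1. PCs: A@1 B@3
Step 5: thread A executes A2 (z = z * 3). Shared: x=5 y=-1 z=3. PCs: A@2 B@3
Step 6: thread A executes A3 (x = x + 1). Shared: x=6 y=-1 z=3. PCs: A@3 B@3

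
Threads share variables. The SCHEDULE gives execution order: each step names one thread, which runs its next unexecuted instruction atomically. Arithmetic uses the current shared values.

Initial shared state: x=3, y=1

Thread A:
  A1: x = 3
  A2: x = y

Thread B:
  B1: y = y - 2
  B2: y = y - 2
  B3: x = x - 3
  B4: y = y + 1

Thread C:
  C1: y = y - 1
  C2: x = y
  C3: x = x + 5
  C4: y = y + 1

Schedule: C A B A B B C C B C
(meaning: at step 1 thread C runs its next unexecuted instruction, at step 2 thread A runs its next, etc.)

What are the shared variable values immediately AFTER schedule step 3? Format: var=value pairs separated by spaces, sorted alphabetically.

Step 1: thread C executes C1 (y = y - 1). Shared: x=3 y=0. PCs: A@0 B@0 C@1
Step 2: thread A executes A1 (x = 3). Shared: x=3 y=0. PCs: A@1 B@0 C@1
Step 3: thread B executes B1 (y = y - 2). Shared: x=3 y=-2. PCs: A@1 B@1 C@1

Answer: x=3 y=-2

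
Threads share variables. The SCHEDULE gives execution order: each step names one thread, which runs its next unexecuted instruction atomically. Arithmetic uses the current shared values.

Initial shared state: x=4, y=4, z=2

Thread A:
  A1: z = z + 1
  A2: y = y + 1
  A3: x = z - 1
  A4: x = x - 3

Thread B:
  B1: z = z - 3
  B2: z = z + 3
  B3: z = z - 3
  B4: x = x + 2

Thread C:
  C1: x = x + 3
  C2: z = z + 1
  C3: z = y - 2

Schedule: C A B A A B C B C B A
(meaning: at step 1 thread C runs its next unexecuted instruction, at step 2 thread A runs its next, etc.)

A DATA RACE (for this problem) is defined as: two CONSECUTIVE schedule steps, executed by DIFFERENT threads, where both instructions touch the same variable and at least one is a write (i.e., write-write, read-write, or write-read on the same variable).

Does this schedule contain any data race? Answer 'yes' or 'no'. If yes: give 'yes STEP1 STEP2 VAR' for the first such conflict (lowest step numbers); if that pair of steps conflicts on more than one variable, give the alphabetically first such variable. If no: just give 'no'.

Steps 1,2: C(r=x,w=x) vs A(r=z,w=z). No conflict.
Steps 2,3: A(z = z + 1) vs B(z = z - 3). RACE on z (W-W).
Steps 3,4: B(r=z,w=z) vs A(r=y,w=y). No conflict.
Steps 4,5: same thread (A). No race.
Steps 5,6: A(x = z - 1) vs B(z = z + 3). RACE on z (R-W).
Steps 6,7: B(z = z + 3) vs C(z = z + 1). RACE on z (W-W).
Steps 7,8: C(z = z + 1) vs B(z = z - 3). RACE on z (W-W).
Steps 8,9: B(z = z - 3) vs C(z = y - 2). RACE on z (W-W).
Steps 9,10: C(r=y,w=z) vs B(r=x,w=x). No conflict.
Steps 10,11: B(x = x + 2) vs A(x = x - 3). RACE on x (W-W).
First conflict at steps 2,3.

Answer: yes 2 3 z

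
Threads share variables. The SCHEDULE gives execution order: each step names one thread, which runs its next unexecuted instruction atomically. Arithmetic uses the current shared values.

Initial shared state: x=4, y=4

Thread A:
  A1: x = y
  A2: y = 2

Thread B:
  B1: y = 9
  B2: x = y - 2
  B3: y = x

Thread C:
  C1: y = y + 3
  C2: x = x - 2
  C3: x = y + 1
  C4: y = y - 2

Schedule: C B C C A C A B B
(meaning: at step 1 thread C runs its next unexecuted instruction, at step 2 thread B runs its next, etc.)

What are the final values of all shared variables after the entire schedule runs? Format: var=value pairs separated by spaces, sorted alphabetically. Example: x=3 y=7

Step 1: thread C executes C1 (y = y + 3). Shared: x=4 y=7. PCs: A@0 B@0 C@1
Step 2: thread B executes B1 (y = 9). Shared: x=4 y=9. PCs: A@0 B@1 C@1
Step 3: thread C executes C2 (x = x - 2). Shared: x=2 y=9. PCs: A@0 B@1 C@2
Step 4: thread C executes C3 (x = y + 1). Shared: x=10 y=9. PCs: A@0 B@1 C@3
Step 5: thread A executes A1 (x = y). Shared: x=9 y=9. PCs: A@1 B@1 C@3
Step 6: thread C executes C4 (y = y - 2). Shared: x=9 y=7. PCs: A@1 B@1 C@4
Step 7: thread A executes A2 (y = 2). Shared: x=9 y=2. PCs: A@2 B@1 C@4
Step 8: thread B executes B2 (x = y - 2). Shared: x=0 y=2. PCs: A@2 B@2 C@4
Step 9: thread B executes B3 (y = x). Shared: x=0 y=0. PCs: A@2 B@3 C@4

Answer: x=0 y=0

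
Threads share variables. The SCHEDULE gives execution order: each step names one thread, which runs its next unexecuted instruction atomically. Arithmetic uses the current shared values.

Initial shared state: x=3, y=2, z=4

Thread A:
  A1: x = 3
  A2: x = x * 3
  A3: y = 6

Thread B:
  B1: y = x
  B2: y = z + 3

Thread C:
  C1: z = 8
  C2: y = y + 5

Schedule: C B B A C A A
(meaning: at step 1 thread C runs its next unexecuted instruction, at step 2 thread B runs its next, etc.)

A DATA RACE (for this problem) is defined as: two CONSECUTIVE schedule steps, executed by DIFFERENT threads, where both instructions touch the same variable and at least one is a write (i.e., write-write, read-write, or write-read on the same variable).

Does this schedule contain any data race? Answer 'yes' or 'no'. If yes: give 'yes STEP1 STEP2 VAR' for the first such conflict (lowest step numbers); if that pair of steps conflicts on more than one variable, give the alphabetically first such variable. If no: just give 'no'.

Steps 1,2: C(r=-,w=z) vs B(r=x,w=y). No conflict.
Steps 2,3: same thread (B). No race.
Steps 3,4: B(r=z,w=y) vs A(r=-,w=x). No conflict.
Steps 4,5: A(r=-,w=x) vs C(r=y,w=y). No conflict.
Steps 5,6: C(r=y,w=y) vs A(r=x,w=x). No conflict.
Steps 6,7: same thread (A). No race.

Answer: no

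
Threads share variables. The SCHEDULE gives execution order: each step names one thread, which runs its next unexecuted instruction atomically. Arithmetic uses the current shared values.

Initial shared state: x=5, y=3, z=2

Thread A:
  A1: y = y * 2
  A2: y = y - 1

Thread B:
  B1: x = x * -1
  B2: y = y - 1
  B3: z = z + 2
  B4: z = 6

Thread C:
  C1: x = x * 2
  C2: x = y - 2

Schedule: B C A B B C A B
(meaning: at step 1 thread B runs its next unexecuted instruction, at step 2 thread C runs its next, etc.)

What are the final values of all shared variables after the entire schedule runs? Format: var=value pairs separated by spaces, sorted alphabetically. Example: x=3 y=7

Answer: x=3 y=4 z=6

Derivation:
Step 1: thread B executes B1 (x = x * -1). Shared: x=-5 y=3 z=2. PCs: A@0 B@1 C@0
Step 2: thread C executes C1 (x = x * 2). Shared: x=-10 y=3 z=2. PCs: A@0 B@1 C@1
Step 3: thread A executes A1 (y = y * 2). Shared: x=-10 y=6 z=2. PCs: A@1 B@1 C@1
Step 4: thread B executes B2 (y = y - 1). Shared: x=-10 y=5 z=2. PCs: A@1 B@2 C@1
Step 5: thread B executes B3 (z = z + 2). Shared: x=-10 y=5 z=4. PCs: A@1 B@3 C@1
Step 6: thread C executes C2 (x = y - 2). Shared: x=3 y=5 z=4. PCs: A@1 B@3 C@2
Step 7: thread A executes A2 (y = y - 1). Shared: x=3 y=4 z=4. PCs: A@2 B@3 C@2
Step 8: thread B executes B4 (z = 6). Shared: x=3 y=4 z=6. PCs: A@2 B@4 C@2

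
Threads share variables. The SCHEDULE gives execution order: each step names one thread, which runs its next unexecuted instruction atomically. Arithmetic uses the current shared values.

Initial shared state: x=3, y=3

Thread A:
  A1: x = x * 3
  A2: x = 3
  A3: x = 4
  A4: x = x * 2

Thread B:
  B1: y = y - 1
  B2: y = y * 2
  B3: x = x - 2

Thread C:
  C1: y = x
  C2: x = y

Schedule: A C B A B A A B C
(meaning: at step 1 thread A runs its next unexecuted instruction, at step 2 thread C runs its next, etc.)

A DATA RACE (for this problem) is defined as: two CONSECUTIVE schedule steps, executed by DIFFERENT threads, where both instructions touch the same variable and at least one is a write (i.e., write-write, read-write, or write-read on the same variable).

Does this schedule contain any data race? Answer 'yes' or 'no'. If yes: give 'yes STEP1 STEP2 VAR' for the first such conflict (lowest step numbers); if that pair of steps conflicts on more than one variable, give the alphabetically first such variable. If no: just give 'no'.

Answer: yes 1 2 x

Derivation:
Steps 1,2: A(x = x * 3) vs C(y = x). RACE on x (W-R).
Steps 2,3: C(y = x) vs B(y = y - 1). RACE on y (W-W).
Steps 3,4: B(r=y,w=y) vs A(r=-,w=x). No conflict.
Steps 4,5: A(r=-,w=x) vs B(r=y,w=y). No conflict.
Steps 5,6: B(r=y,w=y) vs A(r=-,w=x). No conflict.
Steps 6,7: same thread (A). No race.
Steps 7,8: A(x = x * 2) vs B(x = x - 2). RACE on x (W-W).
Steps 8,9: B(x = x - 2) vs C(x = y). RACE on x (W-W).
First conflict at steps 1,2.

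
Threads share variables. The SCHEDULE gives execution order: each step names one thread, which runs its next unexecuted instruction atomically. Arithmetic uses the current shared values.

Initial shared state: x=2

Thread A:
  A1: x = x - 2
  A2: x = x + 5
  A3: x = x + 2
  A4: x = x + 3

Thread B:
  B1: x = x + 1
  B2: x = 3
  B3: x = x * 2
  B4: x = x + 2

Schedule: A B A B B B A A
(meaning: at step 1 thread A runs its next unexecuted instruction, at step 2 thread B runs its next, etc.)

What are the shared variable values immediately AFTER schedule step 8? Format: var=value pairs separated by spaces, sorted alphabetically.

Answer: x=13

Derivation:
Step 1: thread A executes A1 (x = x - 2). Shared: x=0. PCs: A@1 B@0
Step 2: thread B executes B1 (x = x + 1). Shared: x=1. PCs: A@1 B@1
Step 3: thread A executes A2 (x = x + 5). Shared: x=6. PCs: A@2 B@1
Step 4: thread B executes B2 (x = 3). Shared: x=3. PCs: A@2 B@2
Step 5: thread B executes B3 (x = x * 2). Shared: x=6. PCs: A@2 B@3
Step 6: thread B executes B4 (x = x + 2). Shared: x=8. PCs: A@2 B@4
Step 7: thread A executes A3 (x = x + 2). Shared: x=10. PCs: A@3 B@4
Step 8: thread A executes A4 (x = x + 3). Shared: x=13. PCs: A@4 B@4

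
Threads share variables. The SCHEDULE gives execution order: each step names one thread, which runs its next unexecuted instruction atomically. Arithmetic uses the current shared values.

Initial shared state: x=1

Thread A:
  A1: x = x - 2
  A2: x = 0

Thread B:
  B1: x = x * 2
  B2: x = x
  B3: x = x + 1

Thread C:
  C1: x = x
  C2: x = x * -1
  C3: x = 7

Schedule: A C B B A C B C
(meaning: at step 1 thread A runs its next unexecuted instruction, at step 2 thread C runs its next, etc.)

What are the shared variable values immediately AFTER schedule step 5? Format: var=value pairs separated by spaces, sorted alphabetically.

Step 1: thread A executes A1 (x = x - 2). Shared: x=-1. PCs: A@1 B@0 C@0
Step 2: thread C executes C1 (x = x). Shared: x=-1. PCs: A@1 B@0 C@1
Step 3: thread B executes B1 (x = x * 2). Shared: x=-2. PCs: A@1 B@1 C@1
Step 4: thread B executes B2 (x = x). Shared: x=-2. PCs: A@1 B@2 C@1
Step 5: thread A executes A2 (x = 0). Shared: x=0. PCs: A@2 B@2 C@1

Answer: x=0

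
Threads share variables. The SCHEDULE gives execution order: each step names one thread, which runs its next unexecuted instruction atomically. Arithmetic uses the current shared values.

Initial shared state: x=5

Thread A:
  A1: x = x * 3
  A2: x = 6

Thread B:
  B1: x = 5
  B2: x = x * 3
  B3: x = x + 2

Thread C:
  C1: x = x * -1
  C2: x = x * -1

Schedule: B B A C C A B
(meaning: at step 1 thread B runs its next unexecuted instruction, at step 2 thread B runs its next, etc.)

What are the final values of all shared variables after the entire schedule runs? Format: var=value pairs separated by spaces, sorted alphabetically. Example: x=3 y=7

Answer: x=8

Derivation:
Step 1: thread B executes B1 (x = 5). Shared: x=5. PCs: A@0 B@1 C@0
Step 2: thread B executes B2 (x = x * 3). Shared: x=15. PCs: A@0 B@2 C@0
Step 3: thread A executes A1 (x = x * 3). Shared: x=45. PCs: A@1 B@2 C@0
Step 4: thread C executes C1 (x = x * -1). Shared: x=-45. PCs: A@1 B@2 C@1
Step 5: thread C executes C2 (x = x * -1). Shared: x=45. PCs: A@1 B@2 C@2
Step 6: thread A executes A2 (x = 6). Shared: x=6. PCs: A@2 B@2 C@2
Step 7: thread B executes B3 (x = x + 2). Shared: x=8. PCs: A@2 B@3 C@2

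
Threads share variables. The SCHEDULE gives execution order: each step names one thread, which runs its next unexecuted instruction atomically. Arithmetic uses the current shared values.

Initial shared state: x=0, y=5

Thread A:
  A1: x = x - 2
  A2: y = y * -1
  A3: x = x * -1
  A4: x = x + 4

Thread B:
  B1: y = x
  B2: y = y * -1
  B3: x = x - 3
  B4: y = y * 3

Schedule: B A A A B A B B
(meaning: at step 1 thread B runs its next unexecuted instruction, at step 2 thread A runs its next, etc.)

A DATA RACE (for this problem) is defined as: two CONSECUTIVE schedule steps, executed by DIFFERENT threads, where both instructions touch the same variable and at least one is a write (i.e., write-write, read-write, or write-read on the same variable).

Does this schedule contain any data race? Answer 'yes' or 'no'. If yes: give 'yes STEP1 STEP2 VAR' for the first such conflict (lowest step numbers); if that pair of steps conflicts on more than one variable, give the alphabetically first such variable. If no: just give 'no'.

Answer: yes 1 2 x

Derivation:
Steps 1,2: B(y = x) vs A(x = x - 2). RACE on x (R-W).
Steps 2,3: same thread (A). No race.
Steps 3,4: same thread (A). No race.
Steps 4,5: A(r=x,w=x) vs B(r=y,w=y). No conflict.
Steps 5,6: B(r=y,w=y) vs A(r=x,w=x). No conflict.
Steps 6,7: A(x = x + 4) vs B(x = x - 3). RACE on x (W-W).
Steps 7,8: same thread (B). No race.
First conflict at steps 1,2.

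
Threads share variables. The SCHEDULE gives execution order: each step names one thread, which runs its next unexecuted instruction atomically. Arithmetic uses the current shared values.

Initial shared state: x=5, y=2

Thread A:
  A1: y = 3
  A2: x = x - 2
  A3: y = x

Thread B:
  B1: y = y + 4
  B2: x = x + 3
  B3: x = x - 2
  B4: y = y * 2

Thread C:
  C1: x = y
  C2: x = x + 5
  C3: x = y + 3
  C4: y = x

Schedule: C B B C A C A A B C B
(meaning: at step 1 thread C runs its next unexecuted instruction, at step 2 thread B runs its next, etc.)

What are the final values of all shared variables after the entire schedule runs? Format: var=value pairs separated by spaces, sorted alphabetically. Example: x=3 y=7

Step 1: thread C executes C1 (x = y). Shared: x=2 y=2. PCs: A@0 B@0 C@1
Step 2: thread B executes B1 (y = y + 4). Shared: x=2 y=6. PCs: A@0 B@1 C@1
Step 3: thread B executes B2 (x = x + 3). Shared: x=5 y=6. PCs: A@0 B@2 C@1
Step 4: thread C executes C2 (x = x + 5). Shared: x=10 y=6. PCs: A@0 B@2 C@2
Step 5: thread A executes A1 (y = 3). Shared: x=10 y=3. PCs: A@1 B@2 C@2
Step 6: thread C executes C3 (x = y + 3). Shared: x=6 y=3. PCs: A@1 B@2 C@3
Step 7: thread A executes A2 (x = x - 2). Shared: x=4 y=3. PCs: A@2 B@2 C@3
Step 8: thread A executes A3 (y = x). Shared: x=4 y=4. PCs: A@3 B@2 C@3
Step 9: thread B executes B3 (x = x - 2). Shared: x=2 y=4. PCs: A@3 B@3 C@3
Step 10: thread C executes C4 (y = x). Shared: x=2 y=2. PCs: A@3 B@3 C@4
Step 11: thread B executes B4 (y = y * 2). Shared: x=2 y=4. PCs: A@3 B@4 C@4

Answer: x=2 y=4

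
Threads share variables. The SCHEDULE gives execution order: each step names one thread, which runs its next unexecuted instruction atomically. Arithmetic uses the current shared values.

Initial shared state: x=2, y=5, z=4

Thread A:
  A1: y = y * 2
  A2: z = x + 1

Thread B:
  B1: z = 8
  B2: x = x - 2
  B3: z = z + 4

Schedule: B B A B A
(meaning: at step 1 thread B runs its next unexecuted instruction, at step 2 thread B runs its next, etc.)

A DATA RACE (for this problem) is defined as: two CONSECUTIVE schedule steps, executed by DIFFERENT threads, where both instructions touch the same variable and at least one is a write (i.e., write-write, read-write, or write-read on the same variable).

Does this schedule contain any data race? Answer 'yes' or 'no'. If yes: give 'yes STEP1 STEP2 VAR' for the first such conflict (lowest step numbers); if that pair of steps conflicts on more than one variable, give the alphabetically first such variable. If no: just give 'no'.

Steps 1,2: same thread (B). No race.
Steps 2,3: B(r=x,w=x) vs A(r=y,w=y). No conflict.
Steps 3,4: A(r=y,w=y) vs B(r=z,w=z). No conflict.
Steps 4,5: B(z = z + 4) vs A(z = x + 1). RACE on z (W-W).
First conflict at steps 4,5.

Answer: yes 4 5 z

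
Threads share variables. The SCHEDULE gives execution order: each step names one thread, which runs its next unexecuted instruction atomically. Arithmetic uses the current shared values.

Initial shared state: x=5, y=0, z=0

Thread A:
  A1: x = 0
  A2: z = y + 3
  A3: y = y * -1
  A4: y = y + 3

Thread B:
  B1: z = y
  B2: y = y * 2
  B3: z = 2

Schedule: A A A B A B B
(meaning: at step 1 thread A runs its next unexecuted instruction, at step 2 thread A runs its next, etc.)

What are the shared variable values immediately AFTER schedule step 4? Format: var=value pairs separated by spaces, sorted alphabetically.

Answer: x=0 y=0 z=0

Derivation:
Step 1: thread A executes A1 (x = 0). Shared: x=0 y=0 z=0. PCs: A@1 B@0
Step 2: thread A executes A2 (z = y + 3). Shared: x=0 y=0 z=3. PCs: A@2 B@0
Step 3: thread A executes A3 (y = y * -1). Shared: x=0 y=0 z=3. PCs: A@3 B@0
Step 4: thread B executes B1 (z = y). Shared: x=0 y=0 z=0. PCs: A@3 B@1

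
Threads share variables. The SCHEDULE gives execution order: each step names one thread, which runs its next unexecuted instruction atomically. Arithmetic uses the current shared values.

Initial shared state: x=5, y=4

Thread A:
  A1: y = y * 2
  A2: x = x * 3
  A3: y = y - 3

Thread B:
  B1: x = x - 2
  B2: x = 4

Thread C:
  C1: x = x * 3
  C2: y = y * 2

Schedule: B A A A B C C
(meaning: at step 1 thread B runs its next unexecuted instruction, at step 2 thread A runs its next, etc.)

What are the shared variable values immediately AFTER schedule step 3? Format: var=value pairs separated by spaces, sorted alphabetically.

Answer: x=9 y=8

Derivation:
Step 1: thread B executes B1 (x = x - 2). Shared: x=3 y=4. PCs: A@0 B@1 C@0
Step 2: thread A executes A1 (y = y * 2). Shared: x=3 y=8. PCs: A@1 B@1 C@0
Step 3: thread A executes A2 (x = x * 3). Shared: x=9 y=8. PCs: A@2 B@1 C@0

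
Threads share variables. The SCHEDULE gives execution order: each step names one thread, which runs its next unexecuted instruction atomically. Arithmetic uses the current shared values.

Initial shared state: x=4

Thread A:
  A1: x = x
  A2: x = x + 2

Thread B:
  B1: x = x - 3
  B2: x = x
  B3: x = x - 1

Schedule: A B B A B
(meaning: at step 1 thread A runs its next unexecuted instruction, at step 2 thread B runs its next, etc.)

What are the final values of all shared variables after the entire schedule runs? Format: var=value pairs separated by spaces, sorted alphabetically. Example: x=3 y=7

Step 1: thread A executes A1 (x = x). Shared: x=4. PCs: A@1 B@0
Step 2: thread B executes B1 (x = x - 3). Shared: x=1. PCs: A@1 B@1
Step 3: thread B executes B2 (x = x). Shared: x=1. PCs: A@1 B@2
Step 4: thread A executes A2 (x = x + 2). Shared: x=3. PCs: A@2 B@2
Step 5: thread B executes B3 (x = x - 1). Shared: x=2. PCs: A@2 B@3

Answer: x=2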